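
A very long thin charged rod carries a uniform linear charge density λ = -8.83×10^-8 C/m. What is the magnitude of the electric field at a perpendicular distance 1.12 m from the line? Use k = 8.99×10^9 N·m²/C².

By cylindrical symmetry E is radial; use a coaxial Gaussian cylinder of radius 1.12 m and length L.
Q_enc = λL, so λ_enc = -8.83×10^-8 C/m.
Gauss's law: E·2πrL = λ_enc L/ε₀.
E = 2k|λ_enc|/r = 2(8.99×10^9)(8.83e-8)/(1.12) = 1.42×10^3 N/C.

E = 1.42e3 V/m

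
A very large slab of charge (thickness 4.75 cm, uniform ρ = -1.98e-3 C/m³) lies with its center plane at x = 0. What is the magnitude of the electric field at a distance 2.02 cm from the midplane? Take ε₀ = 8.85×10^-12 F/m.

By symmetry E is perpendicular to the slab. A Gaussian pillbox from −2.02 cm to +2.02 cm (face area A) lies entirely within the slab.
Q_enc = ρ·(2x)·A and flux = 2EA, so 2EA = 2ρxA/ε₀ ⇒ E = |ρ|x/ε₀.
E = (1.98×10^-3)(0.0202)/(8.85×10^-12) = 4.52×10^6 N/C.

E ≈ 4.52e6 V/m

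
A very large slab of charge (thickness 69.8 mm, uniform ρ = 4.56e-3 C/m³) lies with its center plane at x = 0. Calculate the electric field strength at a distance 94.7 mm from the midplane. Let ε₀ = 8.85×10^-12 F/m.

E = 1.80×10^7 N/C

The point |x| = 94.7 mm lies outside the slab (half-thickness 0.0349 m). A symmetric pillbox spanning the full slab encloses Q_enc = ρ·d·A.
Flux = 2EA ⇒ E = |ρ|d/(2ε₀), independent of distance outside.
E = (4.56×10^-3)(0.0698)/(2·8.85×10^-12) = 1.80e7 N/C.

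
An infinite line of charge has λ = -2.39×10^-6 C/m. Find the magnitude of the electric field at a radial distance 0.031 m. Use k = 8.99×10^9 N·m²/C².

E ≈ 1.39×10^6 V/m

Choose a coaxial cylinder of radius r = 0.031 m (arbitrary length L) as the Gaussian surface.
Q_enc = λL, so λ_enc = -2.39×10^-6 C/m.
Applying ∮E·dA = Q_enc/ε₀ with the end caps contributing no flux:
E = 2k|λ_enc|/r = 2(8.99×10^9)(2.39e-6)/(0.031) = 1.39×10^6 N/C.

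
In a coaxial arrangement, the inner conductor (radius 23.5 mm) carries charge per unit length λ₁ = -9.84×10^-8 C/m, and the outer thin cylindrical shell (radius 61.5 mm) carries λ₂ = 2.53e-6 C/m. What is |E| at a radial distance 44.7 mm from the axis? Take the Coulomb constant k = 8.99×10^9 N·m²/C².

Coaxial Gaussian cylinder, radius r = 44.7 mm, length L (between the conductors, 23.5 mm < r < 61.5 mm).
Only the inner wire is enclosed; the outer shell contributes nothing inside itself. λ_enc = λ₁ = -9.84×10^-8 C/m.
Applying ∮E·dA = Q_enc/ε₀ with the end caps contributing no flux:
E = 2k|λ_enc|/r = 2(8.99×10^9)(9.84×10^-8)/(0.0447) = 3.96e4 N/C.

E = 3.96e4 N/C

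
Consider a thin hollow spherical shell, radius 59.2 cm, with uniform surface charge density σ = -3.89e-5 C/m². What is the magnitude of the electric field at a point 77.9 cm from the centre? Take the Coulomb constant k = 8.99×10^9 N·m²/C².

Symmetry ⇒ E = E(r) r̂. Gaussian sphere of radius r = 77.9 cm (r > 59.2 cm).
The entire shell is enclosed: Q_enc = σ·4πR² = (-3.89×10^-5)·4π·(0.592)² = -1.713e-4 C.
Applying ∮E·dA = Q_enc/ε₀ with Φ = E(4πr²):
E = k|Q_enc|/r² = (8.99×10^9)(1.713e-4)/(0.779)² = 2.54×10^6 N/C.

2.54e6 N/C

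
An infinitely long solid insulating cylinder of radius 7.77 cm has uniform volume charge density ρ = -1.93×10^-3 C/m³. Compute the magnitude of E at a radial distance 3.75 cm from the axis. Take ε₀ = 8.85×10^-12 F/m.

By cylindrical symmetry E is radial; use a coaxial Gaussian cylinder of radius 3.75 cm and length L (r < R).
Charge inside radius r per length L is ρ·πr²·L, so λ_enc = ρπr² = -8.526e-6 C/m.
Applying ∮E·dA = Q_enc/ε₀ with the end caps contributing no flux:
E = |λ_enc|/(2πε₀r) = (8.526×10^-6)/(2π·8.85×10^-12·0.0375) = 4.09×10^6 N/C.

|E| ≈ 4.09×10^6 V/m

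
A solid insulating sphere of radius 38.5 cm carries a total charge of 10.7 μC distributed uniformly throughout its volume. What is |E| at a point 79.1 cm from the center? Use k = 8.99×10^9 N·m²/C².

1.54e5 V/m

By spherical symmetry E is radial; choose a Gaussian sphere of radius r = 79.1 cm (r > R, so the entire charge is enclosed).
Q_enc = 10.7 μC = 1.07×10^-5 C.
Since E is radial and uniform over the Gaussian sphere, Φ = E·4πr² = Q_enc/ε₀.
E = k|Q_enc|/r² = (8.99×10^9)(1.07e-5)/(0.791)² = 1.54e5 N/C.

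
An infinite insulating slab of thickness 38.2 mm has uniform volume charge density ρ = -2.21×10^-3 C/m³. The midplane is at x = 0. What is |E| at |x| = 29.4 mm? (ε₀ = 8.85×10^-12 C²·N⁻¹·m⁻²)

The point |x| = 29.4 mm lies outside the slab (half-thickness 0.0191 m). A symmetric pillbox spanning the full slab encloses Q_enc = ρ·d·A.
Flux = 2EA ⇒ E = |ρ|d/(2ε₀), independent of distance outside.
E = (2.21×10^-3)(0.0382)/(2·8.85×10^-12) = 4.77×10^6 N/C.

E ≈ 4.77e6 N/C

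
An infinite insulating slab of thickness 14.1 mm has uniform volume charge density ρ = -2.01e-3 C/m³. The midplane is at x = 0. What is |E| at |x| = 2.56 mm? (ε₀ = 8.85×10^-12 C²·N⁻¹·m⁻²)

By symmetry E is perpendicular to the slab. A Gaussian pillbox from −2.56 mm to +2.56 mm (face area A) lies entirely within the slab.
Q_enc = ρ·(2x)·A and flux = 2EA, so 2EA = 2ρxA/ε₀ ⇒ E = |ρ|x/ε₀.
E = (2.01×10^-3)(0.00256)/(8.85×10^-12) = 5.81×10^5 N/C.

|E| ≈ 5.81×10^5 N/C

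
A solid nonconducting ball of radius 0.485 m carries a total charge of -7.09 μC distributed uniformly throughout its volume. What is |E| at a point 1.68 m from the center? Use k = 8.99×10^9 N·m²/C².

E = 2.26e4 N/C

Take a concentric spherical Gaussian surface of radius r = 1.68 m (r > R, so the entire charge is enclosed).
Q_enc = -7.09 μC = -7.09×10^-6 C.
By Gauss's law, ∮E·dA = E·4πr² = Q_enc/ε₀.
E = k|Q_enc|/r² = (8.99×10^9)(7.09×10^-6)/(1.68)² = 2.26×10^4 N/C.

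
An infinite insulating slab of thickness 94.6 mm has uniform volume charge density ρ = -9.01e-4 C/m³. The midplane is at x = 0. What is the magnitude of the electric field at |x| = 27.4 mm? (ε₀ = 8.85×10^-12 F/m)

2.79e6 N/C

By symmetry E is perpendicular to the slab. A Gaussian pillbox from −27.4 mm to +27.4 mm (face area A) lies entirely within the slab.
Q_enc = ρ·(2x)·A and flux = 2EA, so 2EA = 2ρxA/ε₀ ⇒ E = |ρ|x/ε₀.
E = (9.01×10^-4)(0.0274)/(8.85×10^-12) = 2.79×10^6 N/C.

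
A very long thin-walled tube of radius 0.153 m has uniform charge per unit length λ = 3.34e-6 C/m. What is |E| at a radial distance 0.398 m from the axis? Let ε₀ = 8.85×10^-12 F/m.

Choose a coaxial cylinder of radius r = 0.398 m (arbitrary length L) as the Gaussian surface (r > 0.153 m).
The full line charge is enclosed: λ_enc = 3.34×10^-6 C/m.
By Gauss's law (flux through the curved wall only), E·2πrL = λ_enc L/ε₀.
E = |λ_enc|/(2πε₀r) = (3.34e-6)/(2π·8.85×10^-12·0.398) = 1.51×10^5 N/C.

E = 1.51e5 N/C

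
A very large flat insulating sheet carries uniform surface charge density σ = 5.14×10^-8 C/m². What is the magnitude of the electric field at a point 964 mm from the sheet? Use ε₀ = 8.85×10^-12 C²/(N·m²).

By planar symmetry E is perpendicular to the sheet and uniform; use a Gaussian pillbox with flat faces of area A on each side of the sheet.
Flux Φ = 2EA and Q_enc = σA, so 2EA = σA/ε₀ ⇒ E = |σ|/(2ε₀), independent of distance.
E = |σ|/(2ε₀) = (5.14e-8)/(2·8.85×10^-12) = 2.90e3 N/C.

|E| = 2.90×10^3 N/C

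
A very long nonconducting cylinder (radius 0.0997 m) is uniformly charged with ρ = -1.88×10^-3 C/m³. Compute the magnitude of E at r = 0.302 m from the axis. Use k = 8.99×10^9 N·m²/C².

E = 3.50×10^6 V/m

Take a coaxial cylindrical Gaussian surface of radius r = 0.302 m and length L (r > 0.0997 m, full cross-section enclosed).
λ_enc = ρ·πR² = (-1.88e-3)π(0.0997)² = -5.871×10^-5 C/m.
By Gauss's law (flux through the curved wall only), E·2πrL = λ_enc L/ε₀.
E = 2k|λ_enc|/r = 2(8.99×10^9)(5.871×10^-5)/(0.302) = 3.50×10^6 N/C.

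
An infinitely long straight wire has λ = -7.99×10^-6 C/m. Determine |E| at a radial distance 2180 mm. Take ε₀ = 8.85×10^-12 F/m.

Choose a coaxial cylinder of radius r = 2180 mm (arbitrary length L) as the Gaussian surface.
Q_enc = λL, so λ_enc = -7.99×10^-6 C/m.
Applying ∮E·dA = Q_enc/ε₀ with the end caps contributing no flux:
E = |λ_enc|/(2πε₀r) = (7.99e-6)/(2π·8.85×10^-12·2.18) = 6.59e4 N/C.

E ≈ 6.59e4 V/m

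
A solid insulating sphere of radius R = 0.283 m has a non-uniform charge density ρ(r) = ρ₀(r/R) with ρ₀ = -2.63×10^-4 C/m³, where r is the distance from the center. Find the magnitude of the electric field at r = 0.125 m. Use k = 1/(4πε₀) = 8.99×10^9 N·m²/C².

E = 4.10×10^5 N/C

By spherical symmetry E is radial; choose a Gaussian sphere of radius r = 0.125 m (r < R).
Q_enc = ∫₀^r ρ(r')·4πr'² dr' = (4πρ₀/R) ∫₀^r r'^3 dr' = 4πρ₀ r^4/(4·R) = -7.128e-7 C.
Applying ∮E·dA = Q_enc/ε₀ with Φ = E(4πr²):
E = k|Q_enc|/r² = (8.99×10^9)(7.128×10^-7)/(0.125)² = 4.10e5 N/C.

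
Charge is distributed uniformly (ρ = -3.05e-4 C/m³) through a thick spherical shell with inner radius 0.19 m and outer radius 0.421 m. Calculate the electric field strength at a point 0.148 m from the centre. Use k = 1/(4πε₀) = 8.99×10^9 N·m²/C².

By spherical symmetry E is radial; choose a Gaussian sphere of radius r = 0.148 m (r < 0.19 m, inside the empty cavity).
No charge is enclosed, so by Gauss's law E·4πr² = 0 ⇒ E = 0.

|E| = 0 N/C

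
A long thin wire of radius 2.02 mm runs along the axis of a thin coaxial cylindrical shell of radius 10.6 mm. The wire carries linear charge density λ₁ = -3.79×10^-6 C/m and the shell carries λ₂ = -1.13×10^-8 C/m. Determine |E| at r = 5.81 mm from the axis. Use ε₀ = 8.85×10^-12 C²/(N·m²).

Coaxial Gaussian cylinder, radius r = 5.81 mm, length L (between the conductors, 2.02 mm < r < 10.6 mm).
The shell at 10.6 mm lies outside the Gaussian surface, so λ_enc = λ₁ = -3.79×10^-6 C/m.
Since E is radial and uniform over the curved surface, Φ = E·2πrL = Q_enc/ε₀ = λ_enc L/ε₀.
E = |λ_enc|/(2πε₀r) = (3.79×10^-6)/(2π·8.85×10^-12·0.00581) = 1.17e7 N/C.

1.17e7 N/C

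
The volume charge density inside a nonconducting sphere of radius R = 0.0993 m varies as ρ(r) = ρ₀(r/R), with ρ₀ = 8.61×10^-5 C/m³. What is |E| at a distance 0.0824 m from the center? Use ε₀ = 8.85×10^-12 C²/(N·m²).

E = 1.66×10^5 N/C

Take a concentric spherical Gaussian surface of radius r = 0.0824 m (r < R).
Integrate the density: Q_enc = 4π ∫₀^r ρ₀(r'/R)^1 r'² dr' = 4πρ₀ r^4/(4·R) = 1.256×10^-7 C.
By Gauss's law, ∮E·dA = E·4πr² = Q_enc/ε₀.
E = |Q_enc|/(4πε₀r²) = (1.256×10^-7)/(4π·8.85×10^-12·(0.0824)²) = 1.66×10^5 N/C.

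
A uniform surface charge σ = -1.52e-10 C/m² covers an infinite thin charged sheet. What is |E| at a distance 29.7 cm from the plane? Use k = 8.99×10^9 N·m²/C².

E = 8.59 N/C

By planar symmetry E is perpendicular to the sheet and uniform; use a Gaussian pillbox with flat faces of area A on each side of the sheet.
Flux Φ = 2EA and Q_enc = σA, so 2EA = σA/ε₀ ⇒ E = |σ|/(2ε₀), independent of distance.
E = 2πk|σ| = 2π(8.99×10^9)(1.52×10^-10) = 8.59 N/C.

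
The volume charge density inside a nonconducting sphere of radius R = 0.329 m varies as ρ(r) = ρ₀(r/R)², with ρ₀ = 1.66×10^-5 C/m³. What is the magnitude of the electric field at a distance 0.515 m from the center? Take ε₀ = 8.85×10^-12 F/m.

|E| = 5.04×10^4 N/C

Symmetry ⇒ E = E(r) r̂. Gaussian sphere of radius r = 0.515 m (r > R, all charge enclosed).
Q_enc = 4π ∫₀^R ρ₀(r'/R)^2 r'² dr' = 4πρ₀R³/5 = 1.486e-6 C.
Since E is radial and uniform over the Gaussian sphere, Φ = E·4πr² = Q_enc/ε₀.
E = |Q_enc|/(4πε₀r²) = (1.486e-6)/(4π·8.85×10^-12·(0.515)²) = 5.04×10^4 N/C.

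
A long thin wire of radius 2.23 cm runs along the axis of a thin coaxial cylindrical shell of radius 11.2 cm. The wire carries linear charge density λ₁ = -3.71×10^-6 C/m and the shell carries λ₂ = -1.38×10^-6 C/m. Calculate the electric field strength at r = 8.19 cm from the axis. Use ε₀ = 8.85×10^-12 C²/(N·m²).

Take a coaxial cylindrical Gaussian surface of radius r = 8.19 cm and length L (between the conductors, 2.23 cm < r < 11.2 cm).
Only the inner wire is enclosed; the outer shell contributes nothing inside itself. λ_enc = λ₁ = -3.71e-6 C/m.
Applying ∮E·dA = Q_enc/ε₀ with the end caps contributing no flux:
E = |λ_enc|/(2πε₀r) = (3.71×10^-6)/(2π·8.85×10^-12·0.0819) = 8.15×10^5 N/C.

|E| = 8.15×10^5 V/m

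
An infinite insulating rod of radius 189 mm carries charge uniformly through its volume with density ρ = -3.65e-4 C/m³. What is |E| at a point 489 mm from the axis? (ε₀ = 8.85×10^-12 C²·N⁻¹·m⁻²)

Coaxial Gaussian cylinder, radius r = 489 mm, length L (r > 189 mm, full cross-section enclosed).
λ_enc = ρ·πR² = (-3.65e-4)π(0.189)² = -4.096×10^-5 C/m.
By Gauss's law (flux through the curved wall only), E·2πrL = λ_enc L/ε₀.
E = |λ_enc|/(2πε₀r) = (4.096×10^-5)/(2π·8.85×10^-12·0.489) = 1.51×10^6 N/C.

|E| = 1.51e6 N/C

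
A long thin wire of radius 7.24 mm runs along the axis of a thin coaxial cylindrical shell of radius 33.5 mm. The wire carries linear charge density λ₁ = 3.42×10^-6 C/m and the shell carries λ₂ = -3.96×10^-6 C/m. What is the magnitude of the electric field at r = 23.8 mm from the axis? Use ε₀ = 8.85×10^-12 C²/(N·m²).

|E| ≈ 2.58e6 V/m

Coaxial Gaussian cylinder, radius r = 23.8 mm, length L (between the conductors, 7.24 mm < r < 33.5 mm).
Only the inner wire is enclosed; the outer shell contributes nothing inside itself. λ_enc = λ₁ = 3.42×10^-6 C/m.
By Gauss's law (flux through the curved wall only), E·2πrL = λ_enc L/ε₀.
E = |λ_enc|/(2πε₀r) = (3.42×10^-6)/(2π·8.85×10^-12·0.0238) = 2.58e6 N/C.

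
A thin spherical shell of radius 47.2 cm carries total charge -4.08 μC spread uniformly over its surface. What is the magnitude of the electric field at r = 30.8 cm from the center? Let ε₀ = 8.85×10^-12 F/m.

|E| = 0 N/C

By spherical symmetry E is radial; choose a Gaussian sphere of radius r = 30.8 cm (inside the shell, r < 47.2 cm).
All the charge is outside the Gaussian surface: Q_enc = 0, hence E = 0 everywhere inside the shell.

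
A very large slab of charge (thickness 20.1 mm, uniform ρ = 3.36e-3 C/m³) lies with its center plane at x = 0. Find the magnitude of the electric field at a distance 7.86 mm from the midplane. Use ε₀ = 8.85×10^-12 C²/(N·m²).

|E| = 2.98e6 V/m

By symmetry E is perpendicular to the slab. A Gaussian pillbox from −7.86 mm to +7.86 mm (face area A) lies entirely within the slab.
Q_enc = ρ·(2x)·A and flux = 2EA, so 2EA = 2ρxA/ε₀ ⇒ E = |ρ|x/ε₀.
E = (3.36e-3)(0.00786)/(8.85×10^-12) = 2.98e6 N/C.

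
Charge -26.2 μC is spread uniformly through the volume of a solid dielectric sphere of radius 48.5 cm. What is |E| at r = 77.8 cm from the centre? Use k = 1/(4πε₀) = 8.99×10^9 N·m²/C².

Symmetry ⇒ E = E(r) r̂. Gaussian sphere of radius r = 77.8 cm (r > R, so the entire charge is enclosed).
Q_enc = -26.2 μC = -2.62×10^-5 C.
Since E is radial and uniform over the Gaussian sphere, Φ = E·4πr² = Q_enc/ε₀.
E = k|Q_enc|/r² = (8.99×10^9)(2.62×10^-5)/(0.778)² = 3.89e5 N/C.

E ≈ 3.89×10^5 V/m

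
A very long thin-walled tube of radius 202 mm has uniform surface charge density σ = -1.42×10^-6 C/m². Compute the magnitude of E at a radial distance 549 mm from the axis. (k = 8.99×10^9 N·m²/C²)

5.90e4 N/C

Choose a coaxial cylinder of radius r = 549 mm (arbitrary length L) as the Gaussian surface (r > 202 mm).
The whole shell is enclosed: λ_enc = σ·2πR = (-1.42×10^-6)·2π·(0.202) = -1.802e-6 C/m.
By Gauss's law (flux through the curved wall only), E·2πrL = λ_enc L/ε₀.
E = 2k|λ_enc|/r = 2(8.99×10^9)(1.802×10^-6)/(0.549) = 5.90e4 N/C.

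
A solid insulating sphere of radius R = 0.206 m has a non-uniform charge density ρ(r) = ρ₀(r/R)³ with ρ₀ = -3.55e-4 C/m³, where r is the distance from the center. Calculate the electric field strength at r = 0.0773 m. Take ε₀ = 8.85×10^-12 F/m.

|E| ≈ 2.73×10^4 V/m

By spherical symmetry E is radial; choose a Gaussian sphere of radius r = 0.0773 m (r < R).
Q_enc = ∫₀^r ρ(r')·4πr'² dr' = (4πρ₀/R³) ∫₀^r r'^5 dr' = 4πρ₀ r^6/(6·R³) = -1.815×10^-8 C.
Since E is radial and uniform over the Gaussian sphere, Φ = E·4πr² = Q_enc/ε₀.
E = |Q_enc|/(4πε₀r²) = (1.815e-8)/(4π·8.85×10^-12·(0.0773)²) = 2.73×10^4 N/C.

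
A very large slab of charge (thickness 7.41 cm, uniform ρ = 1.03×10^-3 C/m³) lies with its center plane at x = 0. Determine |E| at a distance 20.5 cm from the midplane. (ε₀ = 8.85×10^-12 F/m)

E = 4.31×10^6 V/m

The point |x| = 20.5 cm lies outside the slab (half-thickness 0.03705 m). A symmetric pillbox spanning the full slab encloses Q_enc = ρ·d·A.
Flux = 2EA ⇒ E = |ρ|d/(2ε₀), independent of distance outside.
E = (1.03e-3)(0.0741)/(2·8.85×10^-12) = 4.31×10^6 N/C.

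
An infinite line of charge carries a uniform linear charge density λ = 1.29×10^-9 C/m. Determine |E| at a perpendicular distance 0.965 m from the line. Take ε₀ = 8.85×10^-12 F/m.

Coaxial Gaussian cylinder, radius r = 0.965 m, length L.
Q_enc = λL, so λ_enc = 1.29×10^-9 C/m.
Since E is radial and uniform over the curved surface, Φ = E·2πrL = Q_enc/ε₀ = λ_enc L/ε₀.
E = |λ_enc|/(2πε₀r) = (1.29×10^-9)/(2π·8.85×10^-12·0.965) = 24 N/C.

E ≈ 24 V/m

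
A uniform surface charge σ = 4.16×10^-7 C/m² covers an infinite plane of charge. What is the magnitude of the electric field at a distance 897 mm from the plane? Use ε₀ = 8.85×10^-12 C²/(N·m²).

E = 2.35×10^4 N/C

Choose a cylindrical pillbox piercing the sheet, end faces (area A) parallel to it.
Flux Φ = 2EA and Q_enc = σA, so 2EA = σA/ε₀ ⇒ E = |σ|/(2ε₀), independent of distance.
E = |σ|/(2ε₀) = (4.16×10^-7)/(2·8.85×10^-12) = 2.35×10^4 N/C.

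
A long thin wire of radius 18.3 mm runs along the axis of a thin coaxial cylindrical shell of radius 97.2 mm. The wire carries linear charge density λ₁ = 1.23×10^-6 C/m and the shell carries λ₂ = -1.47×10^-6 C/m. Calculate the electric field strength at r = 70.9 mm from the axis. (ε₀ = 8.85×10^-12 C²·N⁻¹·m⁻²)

By cylindrical symmetry E is radial; use a coaxial Gaussian cylinder of radius 70.9 mm and length L (between the conductors, 18.3 mm < r < 97.2 mm).
Only the inner wire is enclosed; the outer shell contributes nothing inside itself. λ_enc = λ₁ = 1.23e-6 C/m.
Applying ∮E·dA = Q_enc/ε₀ with the end caps contributing no flux:
E = |λ_enc|/(2πε₀r) = (1.23×10^-6)/(2π·8.85×10^-12·0.0709) = 3.12×10^5 N/C.

E = 3.12×10^5 N/C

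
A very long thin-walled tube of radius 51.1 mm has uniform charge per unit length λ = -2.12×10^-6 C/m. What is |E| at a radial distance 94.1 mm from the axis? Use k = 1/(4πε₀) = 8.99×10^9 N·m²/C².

Coaxial Gaussian cylinder, radius r = 94.1 mm, length L (r > 51.1 mm).
The full line charge is enclosed: λ_enc = -2.12×10^-6 C/m.
Applying ∮E·dA = Q_enc/ε₀ with the end caps contributing no flux:
E = 2k|λ_enc|/r = 2(8.99×10^9)(2.12×10^-6)/(0.0941) = 4.05e5 N/C.

E = 4.05e5 N/C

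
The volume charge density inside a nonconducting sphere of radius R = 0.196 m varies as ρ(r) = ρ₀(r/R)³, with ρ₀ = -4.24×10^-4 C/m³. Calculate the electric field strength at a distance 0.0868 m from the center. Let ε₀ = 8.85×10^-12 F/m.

Take a concentric spherical Gaussian surface of radius r = 0.0868 m (r < R).
Integrate the density: Q_enc = 4π ∫₀^r ρ₀(r'/R)^3 r'² dr' = 4πρ₀ r^6/(6·R³) = -5.044×10^-8 C.
Gauss's law: E·4πr² = Q_enc/ε₀.
E = |Q_enc|/(4πε₀r²) = (5.044×10^-8)/(4π·8.85×10^-12·(0.0868)²) = 6.02×10^4 N/C.

|E| = 6.02e4 V/m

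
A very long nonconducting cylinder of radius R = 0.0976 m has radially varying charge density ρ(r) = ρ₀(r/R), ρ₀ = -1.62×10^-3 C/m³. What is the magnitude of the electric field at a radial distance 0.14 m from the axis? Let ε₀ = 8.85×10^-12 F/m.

|E| = 4.15e6 N/C

By cylindrical symmetry E is radial; use a coaxial Gaussian cylinder of radius 0.14 m and length L (r > R, full charge per length enclosed).
λ_enc = 2π ∫₀^R ρ₀(r'/R)^1 r' dr' = 2πρ₀R²/3 = -3.232e-5 C/m.
Gauss's law: E·2πrL = λ_enc L/ε₀.
E = |λ_enc|/(2πε₀r) = (3.232e-5)/(2π·8.85×10^-12·0.14) = 4.15e6 N/C.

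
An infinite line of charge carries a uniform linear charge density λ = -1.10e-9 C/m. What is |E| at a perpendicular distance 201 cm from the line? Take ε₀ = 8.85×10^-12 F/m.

By cylindrical symmetry E is radial; use a coaxial Gaussian cylinder of radius 201 cm and length L.
Q_enc = λL, so λ_enc = -1.10×10^-9 C/m.
By Gauss's law (flux through the curved wall only), E·2πrL = λ_enc L/ε₀.
E = |λ_enc|/(2πε₀r) = (1.10×10^-9)/(2π·8.85×10^-12·2.01) = 9.84 N/C.

|E| = 9.84 V/m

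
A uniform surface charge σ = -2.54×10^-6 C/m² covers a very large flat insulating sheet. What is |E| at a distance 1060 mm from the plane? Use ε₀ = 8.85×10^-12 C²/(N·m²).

By planar symmetry E is perpendicular to the sheet and uniform; use a Gaussian pillbox with flat faces of area A on each side of the sheet.
Flux Φ = 2EA and Q_enc = σA, so 2EA = σA/ε₀ ⇒ E = |σ|/(2ε₀), independent of distance.
E = |σ|/(2ε₀) = (2.54×10^-6)/(2·8.85×10^-12) = 1.44×10^5 N/C.

|E| ≈ 1.44×10^5 N/C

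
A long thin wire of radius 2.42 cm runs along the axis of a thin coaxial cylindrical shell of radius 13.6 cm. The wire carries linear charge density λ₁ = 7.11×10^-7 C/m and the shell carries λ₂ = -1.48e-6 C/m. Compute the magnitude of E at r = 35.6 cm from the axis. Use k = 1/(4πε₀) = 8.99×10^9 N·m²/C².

E = 3.88×10^4 V/m

By cylindrical symmetry E is radial; use a coaxial Gaussian cylinder of radius 35.6 cm and length L (r > 13.6 cm, enclosing both).
λ_enc = λ₁ + λ₂ = (7.11×10^-7) + (-1.48e-6) = -7.69×10^-7 C/m.
By Gauss's law (flux through the curved wall only), E·2πrL = λ_enc L/ε₀.
E = 2k|λ_enc|/r = 2(8.99×10^9)(7.69×10^-7)/(0.356) = 3.88×10^4 N/C.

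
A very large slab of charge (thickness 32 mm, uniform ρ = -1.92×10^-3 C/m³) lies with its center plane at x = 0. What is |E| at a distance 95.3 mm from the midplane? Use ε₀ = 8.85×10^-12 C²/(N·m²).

The point |x| = 95.3 mm lies outside the slab (half-thickness 0.016 m). A symmetric pillbox spanning the full slab encloses Q_enc = ρ·d·A.
Flux = 2EA ⇒ E = |ρ|d/(2ε₀), independent of distance outside.
E = (1.92e-3)(0.032)/(2·8.85×10^-12) = 3.47×10^6 N/C.

E = 3.47e6 N/C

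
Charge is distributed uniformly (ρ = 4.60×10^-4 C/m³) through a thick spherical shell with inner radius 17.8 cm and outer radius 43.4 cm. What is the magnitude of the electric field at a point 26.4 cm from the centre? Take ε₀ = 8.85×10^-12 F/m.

3.17e6 V/m

Take a concentric spherical Gaussian surface of radius r = 26.4 cm (within the shell material, 17.8 cm < r < 43.4 cm).
Only the shell between 17.8 cm and r is enclosed: Q_enc = ρ·(4π/3)(r³ − a³) = (4.60×10^-4)·(4π/3)·((0.264)³ − (0.178)³) = 2.459e-5 C.
By Gauss's law, ∮E·dA = E·4πr² = Q_enc/ε₀.
E = |Q_enc|/(4πε₀r²) = (2.459e-5)/(4π·8.85×10^-12·(0.264)²) = 3.17×10^6 N/C.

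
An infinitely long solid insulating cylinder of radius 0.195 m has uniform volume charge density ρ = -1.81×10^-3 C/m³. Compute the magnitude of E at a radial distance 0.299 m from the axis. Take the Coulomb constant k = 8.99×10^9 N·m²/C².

Choose a coaxial cylinder of radius r = 0.299 m (arbitrary length L) as the Gaussian surface (r > 0.195 m, full cross-section enclosed).
λ_enc = ρ·πR² = (-1.81×10^-3)π(0.195)² = -2.162×10^-4 C/m.
Since E is radial and uniform over the curved surface, Φ = E·2πrL = Q_enc/ε₀ = λ_enc L/ε₀.
E = 2k|λ_enc|/r = 2(8.99×10^9)(2.162e-4)/(0.299) = 1.30×10^7 N/C.

1.30×10^7 N/C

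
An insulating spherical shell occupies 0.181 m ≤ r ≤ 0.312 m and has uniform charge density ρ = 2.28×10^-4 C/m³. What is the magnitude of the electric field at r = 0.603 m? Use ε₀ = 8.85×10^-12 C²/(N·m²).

Take a concentric spherical Gaussian surface of radius r = 0.603 m (r > 0.312 m, enclosing the whole shell).
Q_enc = ρ·(4π/3)(b³ − a³) = (2.28×10^-4)·(4π/3)·((0.312)³ − (0.181)³) = 2.334e-5 C.
Gauss's law: E·4πr² = Q_enc/ε₀.
E = |Q_enc|/(4πε₀r²) = (2.334×10^-5)/(4π·8.85×10^-12·(0.603)²) = 5.77×10^5 N/C.

|E| ≈ 5.77×10^5 N/C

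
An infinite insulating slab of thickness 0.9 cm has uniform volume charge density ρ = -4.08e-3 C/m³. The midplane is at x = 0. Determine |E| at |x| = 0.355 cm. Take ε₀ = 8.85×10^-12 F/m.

By symmetry E is perpendicular to the slab. A Gaussian pillbox from −0.355 cm to +0.355 cm (face area A) lies entirely within the slab.
Q_enc = ρ·(2x)·A and flux = 2EA, so 2EA = 2ρxA/ε₀ ⇒ E = |ρ|x/ε₀.
E = (4.08e-3)(0.00355)/(8.85×10^-12) = 1.64×10^6 N/C.

|E| ≈ 1.64×10^6 N/C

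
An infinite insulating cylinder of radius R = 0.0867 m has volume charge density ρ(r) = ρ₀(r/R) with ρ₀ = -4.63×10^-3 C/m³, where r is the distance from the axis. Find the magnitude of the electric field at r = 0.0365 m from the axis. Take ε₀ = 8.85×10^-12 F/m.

Coaxial Gaussian cylinder, radius r = 0.0365 m, length L (r < R).
Integrating ρ over the cross-section to radius r: λ_enc = (2πρ₀/R) ∫₀^r r'^2 dr' = 2πρ₀ r^3/(3·R) = -5.439×10^-6 C/m.
Gauss's law: E·2πrL = λ_enc L/ε₀.
E = |λ_enc|/(2πε₀r) = (5.439e-6)/(2π·8.85×10^-12·0.0365) = 2.68×10^6 N/C.

|E| = 2.68e6 N/C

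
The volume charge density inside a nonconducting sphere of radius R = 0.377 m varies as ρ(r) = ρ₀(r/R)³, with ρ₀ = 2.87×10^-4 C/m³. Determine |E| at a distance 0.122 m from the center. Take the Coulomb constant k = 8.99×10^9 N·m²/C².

Use a concentric Gaussian sphere at r = 0.122 m (r < R).
Integrate the density: Q_enc = 4π ∫₀^r ρ₀(r'/R)^3 r'² dr' = 4πρ₀ r^6/(6·R³) = 3.699×10^-8 C.
Since E is radial and uniform over the Gaussian sphere, Φ = E·4πr² = Q_enc/ε₀.
E = k|Q_enc|/r² = (8.99×10^9)(3.699e-8)/(0.122)² = 2.23e4 N/C.

|E| = 2.23e4 N/C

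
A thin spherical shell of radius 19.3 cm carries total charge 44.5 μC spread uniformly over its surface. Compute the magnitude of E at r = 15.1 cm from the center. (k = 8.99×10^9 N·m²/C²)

Use a concentric Gaussian sphere at r = 15.1 cm (inside the shell, r < 19.3 cm).
All the charge is outside the Gaussian surface: Q_enc = 0, hence E = 0 everywhere inside the shell.

|E| = 0 N/C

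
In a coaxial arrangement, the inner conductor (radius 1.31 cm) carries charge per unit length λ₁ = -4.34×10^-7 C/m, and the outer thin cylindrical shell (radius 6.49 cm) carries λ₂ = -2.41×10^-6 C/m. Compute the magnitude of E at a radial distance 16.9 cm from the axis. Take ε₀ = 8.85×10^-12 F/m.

E = 3.03×10^5 V/m

Take a coaxial cylindrical Gaussian surface of radius r = 16.9 cm and length L (r > 6.49 cm, enclosing both).
λ_enc = λ₁ + λ₂ = (-4.34×10^-7) + (-2.41e-6) = -2.844e-6 C/m.
Gauss's law: E·2πrL = λ_enc L/ε₀.
E = |λ_enc|/(2πε₀r) = (2.844e-6)/(2π·8.85×10^-12·0.169) = 3.03e5 N/C.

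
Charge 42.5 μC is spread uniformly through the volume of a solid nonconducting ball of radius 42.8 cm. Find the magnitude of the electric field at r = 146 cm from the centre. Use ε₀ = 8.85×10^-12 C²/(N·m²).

By spherical symmetry E is radial; choose a Gaussian sphere of radius r = 146 cm (r > R, so the entire charge is enclosed).
Q_enc = 42.5 μC = 4.25e-5 C.
Since E is radial and uniform over the Gaussian sphere, Φ = E·4πr² = Q_enc/ε₀.
E = |Q_enc|/(4πε₀r²) = (4.25×10^-5)/(4π·8.85×10^-12·(1.46)²) = 1.79×10^5 N/C.

|E| ≈ 1.79e5 V/m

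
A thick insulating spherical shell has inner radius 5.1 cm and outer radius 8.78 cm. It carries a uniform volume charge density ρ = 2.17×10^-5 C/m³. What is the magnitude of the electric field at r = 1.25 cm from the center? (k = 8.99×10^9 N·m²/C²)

Use a concentric Gaussian sphere at r = 1.25 cm (r < 5.1 cm, inside the empty cavity).
No charge is enclosed, so by Gauss's law E·4πr² = 0 ⇒ E = 0.

|E| = 0 N/C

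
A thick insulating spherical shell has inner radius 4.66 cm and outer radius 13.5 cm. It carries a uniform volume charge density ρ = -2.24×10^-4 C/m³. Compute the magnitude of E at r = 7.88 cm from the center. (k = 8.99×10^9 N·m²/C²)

By spherical symmetry E is radial; choose a Gaussian sphere of radius r = 7.88 cm (within the shell material, 4.66 cm < r < 13.5 cm).
Enclosed charge is the volume from a to r: Q_enc = (4π/3)ρ(r³ − a³) = -3.642×10^-7 C.
Gauss's law: E·4πr² = Q_enc/ε₀.
E = k|Q_enc|/r² = (8.99×10^9)(3.642e-7)/(0.0788)² = 5.27×10^5 N/C.

E = 5.27×10^5 V/m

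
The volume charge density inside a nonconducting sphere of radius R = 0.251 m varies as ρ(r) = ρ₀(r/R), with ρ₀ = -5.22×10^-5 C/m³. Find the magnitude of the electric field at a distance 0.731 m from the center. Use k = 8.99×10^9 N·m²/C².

|E| ≈ 4.36×10^4 V/m

Take a concentric spherical Gaussian surface of radius r = 0.731 m (r > R, all charge enclosed).
Q_enc = 4π ∫₀^R ρ₀(r'/R)^1 r'² dr' = 4πρ₀R³/4 = -2.593×10^-6 C.
Since E is radial and uniform over the Gaussian sphere, Φ = E·4πr² = Q_enc/ε₀.
E = k|Q_enc|/r² = (8.99×10^9)(2.593×10^-6)/(0.731)² = 4.36×10^4 N/C.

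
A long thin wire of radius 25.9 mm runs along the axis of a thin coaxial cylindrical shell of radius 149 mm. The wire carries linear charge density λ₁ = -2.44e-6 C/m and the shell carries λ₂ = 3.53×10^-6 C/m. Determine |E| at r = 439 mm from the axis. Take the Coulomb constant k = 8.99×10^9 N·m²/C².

Take a coaxial cylindrical Gaussian surface of radius r = 439 mm and length L (r > 149 mm, enclosing both).
λ_enc = λ₁ + λ₂ = (-2.44×10^-6) + (3.53×10^-6) = 1.09e-6 C/m.
Gauss's law: E·2πrL = λ_enc L/ε₀.
E = 2k|λ_enc|/r = 2(8.99×10^9)(1.09×10^-6)/(0.439) = 4.46×10^4 N/C.

4.46e4 N/C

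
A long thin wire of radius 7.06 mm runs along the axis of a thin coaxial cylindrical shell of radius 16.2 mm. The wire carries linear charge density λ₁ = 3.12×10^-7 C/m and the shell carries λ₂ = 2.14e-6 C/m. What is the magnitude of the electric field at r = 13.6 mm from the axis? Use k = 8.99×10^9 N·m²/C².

|E| ≈ 4.12e5 V/m

By cylindrical symmetry E is radial; use a coaxial Gaussian cylinder of radius 13.6 mm and length L (between the conductors, 7.06 mm < r < 16.2 mm).
The shell at 16.2 mm lies outside the Gaussian surface, so λ_enc = λ₁ = 3.12×10^-7 C/m.
Gauss's law: E·2πrL = λ_enc L/ε₀.
E = 2k|λ_enc|/r = 2(8.99×10^9)(3.12e-7)/(0.0136) = 4.12e5 N/C.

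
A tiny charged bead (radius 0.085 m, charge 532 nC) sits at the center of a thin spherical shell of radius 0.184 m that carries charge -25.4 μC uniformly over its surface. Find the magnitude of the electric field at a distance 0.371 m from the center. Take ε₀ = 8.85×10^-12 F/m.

Take a concentric spherical Gaussian surface of radius r = 0.371 m (r > 0.184 m, enclosing both).
Q_enc = (532 nC) + (-25.4 μC) = -2.487e-5 C.
Since E is radial and uniform over the Gaussian sphere, Φ = E·4πr² = Q_enc/ε₀.
E = |Q_enc|/(4πε₀r²) = (2.487e-5)/(4π·8.85×10^-12·(0.371)²) = 1.62×10^6 N/C.

|E| = 1.62×10^6 V/m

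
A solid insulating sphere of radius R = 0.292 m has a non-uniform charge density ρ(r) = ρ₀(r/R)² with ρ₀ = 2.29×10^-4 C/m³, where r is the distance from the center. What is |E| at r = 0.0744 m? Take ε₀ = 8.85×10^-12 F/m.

By spherical symmetry E is radial; choose a Gaussian sphere of radius r = 0.0744 m (r < R).
Integrate the density: Q_enc = 4π ∫₀^r ρ₀(r'/R)^2 r'² dr' = 4πρ₀ r^5/(5·R²) = 1.539e-8 C.
Applying ∮E·dA = Q_enc/ε₀ with Φ = E(4πr²):
E = |Q_enc|/(4πε₀r²) = (1.539×10^-8)/(4π·8.85×10^-12·(0.0744)²) = 2.50×10^4 N/C.

E ≈ 2.50e4 V/m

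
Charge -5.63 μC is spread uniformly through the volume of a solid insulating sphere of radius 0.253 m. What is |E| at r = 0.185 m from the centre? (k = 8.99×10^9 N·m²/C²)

E = 5.78e5 V/m

By spherical symmetry E is radial; choose a Gaussian sphere of radius r = 0.185 m (r < R).
Only the charge within r is enclosed: Q_enc = Q·(r/R)³ = (-5.63 μC)·(0.185 m/0.253 m)³ = -2.201×10^-6 C.
Since E is radial and uniform over the Gaussian sphere, Φ = E·4πr² = Q_enc/ε₀.
E = k|Q_enc|/r² = (8.99×10^9)(2.201e-6)/(0.185)² = 5.78×10^5 N/C.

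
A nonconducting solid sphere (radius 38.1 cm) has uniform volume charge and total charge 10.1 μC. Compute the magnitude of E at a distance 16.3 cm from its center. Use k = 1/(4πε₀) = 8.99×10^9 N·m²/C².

By spherical symmetry E is radial; choose a Gaussian sphere of radius r = 16.3 cm (r < R).
Only the charge within r is enclosed: Q_enc = Q·(r/R)³ = (10.1 μC)·(16.3 cm/38.1 cm)³ = 7.909×10^-7 C.
Applying ∮E·dA = Q_enc/ε₀ with Φ = E(4πr²):
E = k|Q_enc|/r² = (8.99×10^9)(7.909×10^-7)/(0.163)² = 2.68e5 N/C.

E = 2.68e5 N/C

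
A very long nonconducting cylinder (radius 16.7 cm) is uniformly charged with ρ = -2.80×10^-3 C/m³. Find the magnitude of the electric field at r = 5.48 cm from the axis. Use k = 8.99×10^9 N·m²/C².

Choose a coaxial cylinder of radius r = 5.48 cm (arbitrary length L) as the Gaussian surface (r < R).
Charge inside radius r per length L is ρ·πr²·L, so λ_enc = ρπr² = -2.642×10^-5 C/m.
Gauss's law: E·2πrL = λ_enc L/ε₀.
E = 2k|λ_enc|/r = 2(8.99×10^9)(2.642×10^-5)/(0.0548) = 8.67×10^6 N/C.

|E| = 8.67×10^6 V/m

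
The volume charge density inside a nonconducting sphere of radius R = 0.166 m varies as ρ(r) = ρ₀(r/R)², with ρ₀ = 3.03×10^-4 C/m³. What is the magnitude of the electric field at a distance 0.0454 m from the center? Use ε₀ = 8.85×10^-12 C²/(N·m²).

|E| ≈ 2.33×10^4 V/m

Use a concentric Gaussian sphere at r = 0.0454 m (r < R).
Integrate the density: Q_enc = 4π ∫₀^r ρ₀(r'/R)^2 r'² dr' = 4πρ₀ r^5/(5·R²) = 5.33e-9 C.
Gauss's law: E·4πr² = Q_enc/ε₀.
E = |Q_enc|/(4πε₀r²) = (5.33e-9)/(4π·8.85×10^-12·(0.0454)²) = 2.33e4 N/C.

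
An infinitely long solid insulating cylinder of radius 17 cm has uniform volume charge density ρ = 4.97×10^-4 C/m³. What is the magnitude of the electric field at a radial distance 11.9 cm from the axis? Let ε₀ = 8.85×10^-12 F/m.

E = 3.34×10^6 V/m

Choose a coaxial cylinder of radius r = 11.9 cm (arbitrary length L) as the Gaussian surface (r < R).
Charge inside radius r per length L is ρ·πr²·L, so λ_enc = ρπr² = 2.211×10^-5 C/m.
Gauss's law: E·2πrL = λ_enc L/ε₀.
E = |λ_enc|/(2πε₀r) = (2.211×10^-5)/(2π·8.85×10^-12·0.119) = 3.34×10^6 N/C.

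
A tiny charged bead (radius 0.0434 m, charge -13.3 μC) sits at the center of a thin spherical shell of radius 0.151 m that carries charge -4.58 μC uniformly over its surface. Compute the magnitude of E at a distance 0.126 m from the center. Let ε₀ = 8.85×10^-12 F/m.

Use a concentric Gaussian sphere at r = 0.126 m (between the bodies, 0.0434 m < r < 0.151 m).
The shell at 0.151 m lies outside the Gaussian surface, so Q_enc = -13.3 μC = -1.33×10^-5 C.
By Gauss's law, ∮E·dA = E·4πr² = Q_enc/ε₀.
E = |Q_enc|/(4πε₀r²) = (1.33e-5)/(4π·8.85×10^-12·(0.126)²) = 7.53e6 N/C.

E = 7.53×10^6 N/C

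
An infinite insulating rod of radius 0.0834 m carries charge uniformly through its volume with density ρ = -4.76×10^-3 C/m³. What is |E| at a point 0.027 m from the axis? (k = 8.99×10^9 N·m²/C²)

|E| ≈ 7.26×10^6 V/m

Take a coaxial cylindrical Gaussian surface of radius r = 0.027 m and length L (r < R).
Enclosed charge per unit length: λ_enc = ρ·πr² = (-4.76×10^-3)π(0.027)² = -1.09e-5 C/m.
Since E is radial and uniform over the curved surface, Φ = E·2πrL = Q_enc/ε₀ = λ_enc L/ε₀.
E = 2k|λ_enc|/r = 2(8.99×10^9)(1.09×10^-5)/(0.027) = 7.26e6 N/C.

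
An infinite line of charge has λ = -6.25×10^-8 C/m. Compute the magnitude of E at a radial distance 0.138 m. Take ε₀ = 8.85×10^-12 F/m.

Coaxial Gaussian cylinder, radius r = 0.138 m, length L.
Q_enc = λL, so λ_enc = -6.25e-8 C/m.
Applying ∮E·dA = Q_enc/ε₀ with the end caps contributing no flux:
E = |λ_enc|/(2πε₀r) = (6.25e-8)/(2π·8.85×10^-12·0.138) = 8.14×10^3 N/C.

|E| = 8.14×10^3 V/m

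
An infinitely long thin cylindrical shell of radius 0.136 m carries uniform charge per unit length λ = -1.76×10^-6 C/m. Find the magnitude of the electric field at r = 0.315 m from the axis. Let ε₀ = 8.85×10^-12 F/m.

Choose a coaxial cylinder of radius r = 0.315 m (arbitrary length L) as the Gaussian surface (r > 0.136 m).
The full line charge is enclosed: λ_enc = -1.76×10^-6 C/m.
By Gauss's law (flux through the curved wall only), E·2πrL = λ_enc L/ε₀.
E = |λ_enc|/(2πε₀r) = (1.76×10^-6)/(2π·8.85×10^-12·0.315) = 1.00e5 N/C.

E ≈ 1.00e5 V/m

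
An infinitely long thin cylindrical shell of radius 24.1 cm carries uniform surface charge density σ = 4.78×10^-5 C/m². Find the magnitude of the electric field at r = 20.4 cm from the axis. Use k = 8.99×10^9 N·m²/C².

Coaxial Gaussian cylinder, radius r = 20.4 cm, length L (r < 24.1 cm, inside the shell).
All the surface charge lies outside this cylinder: Q_enc = 0, hence E = 0.

|E| = 0 V/m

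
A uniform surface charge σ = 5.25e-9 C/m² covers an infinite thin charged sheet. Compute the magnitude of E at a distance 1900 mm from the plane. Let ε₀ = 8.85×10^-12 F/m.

By planar symmetry E is perpendicular to the sheet and uniform; use a Gaussian pillbox with flat faces of area A on each side of the sheet.
Only the two end caps contribute flux: Φ = 2EA. With Q_enc = σA, Gauss's law gives E = |σ|/(2ε₀).
E = |σ|/(2ε₀) = (5.25×10^-9)/(2·8.85×10^-12) = 297 N/C.

E = 297 N/C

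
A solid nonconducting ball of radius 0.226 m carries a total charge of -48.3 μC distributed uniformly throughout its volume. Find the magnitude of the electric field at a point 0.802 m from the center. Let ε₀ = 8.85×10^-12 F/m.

6.75×10^5 V/m

Use a concentric Gaussian sphere at r = 0.802 m (r > R, so the entire charge is enclosed).
Q_enc = -48.3 μC = -4.83×10^-5 C.
By Gauss's law, ∮E·dA = E·4πr² = Q_enc/ε₀.
E = |Q_enc|/(4πε₀r²) = (4.83×10^-5)/(4π·8.85×10^-12·(0.802)²) = 6.75×10^5 N/C.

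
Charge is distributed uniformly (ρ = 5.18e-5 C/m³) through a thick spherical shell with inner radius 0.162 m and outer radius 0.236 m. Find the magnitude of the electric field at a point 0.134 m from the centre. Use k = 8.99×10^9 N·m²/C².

E = 0

Symmetry ⇒ E = E(r) r̂. Gaussian sphere of radius r = 0.134 m (r < 0.162 m, inside the empty cavity).
Q_enc = 0 (all charge lies at larger r); Gauss's law gives E = 0.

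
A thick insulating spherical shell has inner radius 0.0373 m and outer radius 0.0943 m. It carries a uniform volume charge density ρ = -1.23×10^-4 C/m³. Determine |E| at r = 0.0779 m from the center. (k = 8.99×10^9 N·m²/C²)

Take a concentric spherical Gaussian surface of radius r = 0.0779 m (within the shell material, 0.0373 m < r < 0.0943 m).
Only the shell between 0.0373 m and r is enclosed: Q_enc = ρ·(4π/3)(r³ − a³) = (-1.23e-4)·(4π/3)·((0.0779)³ − (0.0373)³) = -2.168×10^-7 C.
Gauss's law: E·4πr² = Q_enc/ε₀.
E = k|Q_enc|/r² = (8.99×10^9)(2.168e-7)/(0.0779)² = 3.21×10^5 N/C.

|E| ≈ 3.21×10^5 N/C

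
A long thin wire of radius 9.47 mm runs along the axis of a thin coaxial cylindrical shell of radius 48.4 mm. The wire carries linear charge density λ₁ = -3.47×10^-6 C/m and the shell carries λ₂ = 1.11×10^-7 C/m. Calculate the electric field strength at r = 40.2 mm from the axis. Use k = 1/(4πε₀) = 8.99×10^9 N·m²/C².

|E| = 1.55×10^6 V/m

Take a coaxial cylindrical Gaussian surface of radius r = 40.2 mm and length L (between the conductors, 9.47 mm < r < 48.4 mm).
The shell at 48.4 mm lies outside the Gaussian surface, so λ_enc = λ₁ = -3.47×10^-6 C/m.
Applying ∮E·dA = Q_enc/ε₀ with the end caps contributing no flux:
E = 2k|λ_enc|/r = 2(8.99×10^9)(3.47×10^-6)/(0.0402) = 1.55e6 N/C.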